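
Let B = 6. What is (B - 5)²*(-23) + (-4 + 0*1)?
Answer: -27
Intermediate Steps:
(B - 5)²*(-23) + (-4 + 0*1) = (6 - 5)²*(-23) + (-4 + 0*1) = 1²*(-23) + (-4 + 0) = 1*(-23) - 4 = -23 - 4 = -27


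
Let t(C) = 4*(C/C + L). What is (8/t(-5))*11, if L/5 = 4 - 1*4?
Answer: 22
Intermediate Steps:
L = 0 (L = 5*(4 - 1*4) = 5*(4 - 4) = 5*0 = 0)
t(C) = 4 (t(C) = 4*(C/C + 0) = 4*(1 + 0) = 4*1 = 4)
(8/t(-5))*11 = (8/4)*11 = ((¼)*8)*11 = 2*11 = 22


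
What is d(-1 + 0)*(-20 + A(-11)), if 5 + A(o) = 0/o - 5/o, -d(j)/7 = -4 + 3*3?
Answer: 9450/11 ≈ 859.09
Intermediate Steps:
d(j) = -35 (d(j) = -7*(-4 + 3*3) = -7*(-4 + 9) = -7*5 = -35)
A(o) = -5 - 5/o (A(o) = -5 + (0/o - 5/o) = -5 + (0 - 5/o) = -5 - 5/o)
d(-1 + 0)*(-20 + A(-11)) = -35*(-20 + (-5 - 5/(-11))) = -35*(-20 + (-5 - 5*(-1/11))) = -35*(-20 + (-5 + 5/11)) = -35*(-20 - 50/11) = -35*(-270/11) = 9450/11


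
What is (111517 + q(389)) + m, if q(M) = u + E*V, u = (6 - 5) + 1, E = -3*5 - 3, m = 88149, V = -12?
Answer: 199884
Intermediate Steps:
E = -18 (E = -15 - 3 = -18)
u = 2 (u = 1 + 1 = 2)
q(M) = 218 (q(M) = 2 - 18*(-12) = 2 + 216 = 218)
(111517 + q(389)) + m = (111517 + 218) + 88149 = 111735 + 88149 = 199884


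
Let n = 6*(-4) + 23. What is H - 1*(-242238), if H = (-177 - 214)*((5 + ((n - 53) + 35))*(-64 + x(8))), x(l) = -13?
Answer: -179260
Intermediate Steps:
n = -1 (n = -24 + 23 = -1)
H = -421498 (H = (-177 - 214)*((5 + ((-1 - 53) + 35))*(-64 - 13)) = -391*(5 + (-54 + 35))*(-77) = -391*(5 - 19)*(-77) = -(-5474)*(-77) = -391*1078 = -421498)
H - 1*(-242238) = -421498 - 1*(-242238) = -421498 + 242238 = -179260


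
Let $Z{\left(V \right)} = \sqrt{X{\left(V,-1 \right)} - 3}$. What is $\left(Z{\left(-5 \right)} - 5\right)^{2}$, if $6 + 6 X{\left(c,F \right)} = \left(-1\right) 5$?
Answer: $\frac{\left(30 - i \sqrt{174}\right)^{2}}{36} \approx 20.167 - 21.985 i$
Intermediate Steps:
$X{\left(c,F \right)} = - \frac{11}{6}$ ($X{\left(c,F \right)} = -1 + \frac{\left(-1\right) 5}{6} = -1 + \frac{1}{6} \left(-5\right) = -1 - \frac{5}{6} = - \frac{11}{6}$)
$Z{\left(V \right)} = \frac{i \sqrt{174}}{6}$ ($Z{\left(V \right)} = \sqrt{- \frac{11}{6} - 3} = \sqrt{- \frac{29}{6}} = \frac{i \sqrt{174}}{6}$)
$\left(Z{\left(-5 \right)} - 5\right)^{2} = \left(\frac{i \sqrt{174}}{6} - 5\right)^{2} = \left(-5 + \frac{i \sqrt{174}}{6}\right)^{2}$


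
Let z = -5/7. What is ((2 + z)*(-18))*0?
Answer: 0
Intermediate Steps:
z = -5/7 (z = -5*⅐ = -5/7 ≈ -0.71429)
((2 + z)*(-18))*0 = ((2 - 5/7)*(-18))*0 = ((9/7)*(-18))*0 = -162/7*0 = 0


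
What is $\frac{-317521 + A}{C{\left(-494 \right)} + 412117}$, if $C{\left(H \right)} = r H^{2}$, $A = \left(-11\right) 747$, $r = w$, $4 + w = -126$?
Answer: $\frac{325738}{31312563} \approx 0.010403$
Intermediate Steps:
$w = -130$ ($w = -4 - 126 = -130$)
$r = -130$
$A = -8217$
$C{\left(H \right)} = - 130 H^{2}$
$\frac{-317521 + A}{C{\left(-494 \right)} + 412117} = \frac{-317521 - 8217}{- 130 \left(-494\right)^{2} + 412117} = - \frac{325738}{\left(-130\right) 244036 + 412117} = - \frac{325738}{-31724680 + 412117} = - \frac{325738}{-31312563} = \left(-325738\right) \left(- \frac{1}{31312563}\right) = \frac{325738}{31312563}$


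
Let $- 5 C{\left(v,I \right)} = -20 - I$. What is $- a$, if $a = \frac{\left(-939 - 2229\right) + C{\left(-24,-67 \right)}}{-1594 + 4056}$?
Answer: $\frac{15887}{12310} \approx 1.2906$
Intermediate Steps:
$C{\left(v,I \right)} = 4 + \frac{I}{5}$ ($C{\left(v,I \right)} = - \frac{-20 - I}{5} = 4 + \frac{I}{5}$)
$a = - \frac{15887}{12310}$ ($a = \frac{\left(-939 - 2229\right) + \left(4 + \frac{1}{5} \left(-67\right)\right)}{-1594 + 4056} = \frac{\left(-939 - 2229\right) + \left(4 - \frac{67}{5}\right)}{2462} = \left(-3168 - \frac{47}{5}\right) \frac{1}{2462} = \left(- \frac{15887}{5}\right) \frac{1}{2462} = - \frac{15887}{12310} \approx -1.2906$)
$- a = \left(-1\right) \left(- \frac{15887}{12310}\right) = \frac{15887}{12310}$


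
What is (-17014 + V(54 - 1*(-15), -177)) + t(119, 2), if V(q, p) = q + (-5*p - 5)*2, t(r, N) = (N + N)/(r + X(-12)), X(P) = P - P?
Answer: -1807011/119 ≈ -15185.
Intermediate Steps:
X(P) = 0
t(r, N) = 2*N/r (t(r, N) = (N + N)/(r + 0) = (2*N)/r = 2*N/r)
V(q, p) = -10 + q - 10*p (V(q, p) = q + (-5 - 5*p)*2 = q + (-10 - 10*p) = -10 + q - 10*p)
(-17014 + V(54 - 1*(-15), -177)) + t(119, 2) = (-17014 + (-10 + (54 - 1*(-15)) - 10*(-177))) + 2*2/119 = (-17014 + (-10 + (54 + 15) + 1770)) + 2*2*(1/119) = (-17014 + (-10 + 69 + 1770)) + 4/119 = (-17014 + 1829) + 4/119 = -15185 + 4/119 = -1807011/119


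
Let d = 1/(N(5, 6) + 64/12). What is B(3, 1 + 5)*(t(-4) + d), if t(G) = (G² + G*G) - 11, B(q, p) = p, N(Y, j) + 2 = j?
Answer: 1773/14 ≈ 126.64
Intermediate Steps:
N(Y, j) = -2 + j
t(G) = -11 + 2*G² (t(G) = (G² + G²) - 11 = 2*G² - 11 = -11 + 2*G²)
d = 3/28 (d = 1/((-2 + 6) + 64/12) = 1/(4 + 64*(1/12)) = 1/(4 + 16/3) = 1/(28/3) = 3/28 ≈ 0.10714)
B(3, 1 + 5)*(t(-4) + d) = (1 + 5)*((-11 + 2*(-4)²) + 3/28) = 6*((-11 + 2*16) + 3/28) = 6*((-11 + 32) + 3/28) = 6*(21 + 3/28) = 6*(591/28) = 1773/14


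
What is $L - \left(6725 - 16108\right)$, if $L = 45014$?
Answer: $54397$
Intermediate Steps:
$L - \left(6725 - 16108\right) = 45014 - \left(6725 - 16108\right) = 45014 - -9383 = 45014 + 9383 = 54397$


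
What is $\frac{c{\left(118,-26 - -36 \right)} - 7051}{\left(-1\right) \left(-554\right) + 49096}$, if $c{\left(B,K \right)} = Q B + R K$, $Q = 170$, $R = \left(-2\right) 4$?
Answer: $\frac{12929}{49650} \approx 0.2604$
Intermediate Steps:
$R = -8$
$c{\left(B,K \right)} = - 8 K + 170 B$ ($c{\left(B,K \right)} = 170 B - 8 K = - 8 K + 170 B$)
$\frac{c{\left(118,-26 - -36 \right)} - 7051}{\left(-1\right) \left(-554\right) + 49096} = \frac{\left(- 8 \left(-26 - -36\right) + 170 \cdot 118\right) - 7051}{\left(-1\right) \left(-554\right) + 49096} = \frac{\left(- 8 \left(-26 + 36\right) + 20060\right) - 7051}{554 + 49096} = \frac{\left(\left(-8\right) 10 + 20060\right) - 7051}{49650} = \left(\left(-80 + 20060\right) - 7051\right) \frac{1}{49650} = \left(19980 - 7051\right) \frac{1}{49650} = 12929 \cdot \frac{1}{49650} = \frac{12929}{49650}$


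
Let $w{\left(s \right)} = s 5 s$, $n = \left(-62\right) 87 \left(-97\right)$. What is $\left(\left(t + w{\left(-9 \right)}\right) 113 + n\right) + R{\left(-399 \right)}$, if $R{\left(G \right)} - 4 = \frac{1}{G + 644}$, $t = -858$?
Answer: $\frac{115648086}{245} \approx 4.7203 \cdot 10^{5}$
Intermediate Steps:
$n = 523218$ ($n = \left(-5394\right) \left(-97\right) = 523218$)
$R{\left(G \right)} = 4 + \frac{1}{644 + G}$ ($R{\left(G \right)} = 4 + \frac{1}{G + 644} = 4 + \frac{1}{644 + G}$)
$w{\left(s \right)} = 5 s^{2}$ ($w{\left(s \right)} = 5 s s = 5 s^{2}$)
$\left(\left(t + w{\left(-9 \right)}\right) 113 + n\right) + R{\left(-399 \right)} = \left(\left(-858 + 5 \left(-9\right)^{2}\right) 113 + 523218\right) + \frac{2577 + 4 \left(-399\right)}{644 - 399} = \left(\left(-858 + 5 \cdot 81\right) 113 + 523218\right) + \frac{2577 - 1596}{245} = \left(\left(-858 + 405\right) 113 + 523218\right) + \frac{1}{245} \cdot 981 = \left(\left(-453\right) 113 + 523218\right) + \frac{981}{245} = \left(-51189 + 523218\right) + \frac{981}{245} = 472029 + \frac{981}{245} = \frac{115648086}{245}$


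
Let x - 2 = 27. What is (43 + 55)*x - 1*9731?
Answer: -6889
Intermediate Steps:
x = 29 (x = 2 + 27 = 29)
(43 + 55)*x - 1*9731 = (43 + 55)*29 - 1*9731 = 98*29 - 9731 = 2842 - 9731 = -6889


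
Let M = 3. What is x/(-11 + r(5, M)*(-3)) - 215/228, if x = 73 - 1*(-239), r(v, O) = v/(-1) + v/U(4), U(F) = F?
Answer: 284329/228 ≈ 1247.1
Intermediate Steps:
r(v, O) = -3*v/4 (r(v, O) = v/(-1) + v/4 = v*(-1) + v*(¼) = -v + v/4 = -3*v/4)
x = 312 (x = 73 + 239 = 312)
x/(-11 + r(5, M)*(-3)) - 215/228 = 312/(-11 - ¾*5*(-3)) - 215/228 = 312/(-11 - 15/4*(-3)) - 215*1/228 = 312/(-11 + 45/4) - 215/228 = 312/(¼) - 215/228 = 312*4 - 215/228 = 1248 - 215/228 = 284329/228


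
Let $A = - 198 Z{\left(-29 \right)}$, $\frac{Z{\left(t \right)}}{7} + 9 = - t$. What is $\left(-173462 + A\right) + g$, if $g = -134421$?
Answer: $-335603$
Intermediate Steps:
$Z{\left(t \right)} = -63 - 7 t$ ($Z{\left(t \right)} = -63 + 7 \left(- t\right) = -63 - 7 t$)
$A = -27720$ ($A = - 198 \left(-63 - -203\right) = - 198 \left(-63 + 203\right) = \left(-198\right) 140 = -27720$)
$\left(-173462 + A\right) + g = \left(-173462 - 27720\right) - 134421 = -201182 - 134421 = -335603$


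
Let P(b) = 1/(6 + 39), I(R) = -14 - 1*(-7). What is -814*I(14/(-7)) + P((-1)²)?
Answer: 256411/45 ≈ 5698.0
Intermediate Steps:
I(R) = -7 (I(R) = -14 + 7 = -7)
P(b) = 1/45
-814*I(14/(-7)) + P((-1)²) = -814*(-7) + 1/45 = 5698 + 1/45 = 256411/45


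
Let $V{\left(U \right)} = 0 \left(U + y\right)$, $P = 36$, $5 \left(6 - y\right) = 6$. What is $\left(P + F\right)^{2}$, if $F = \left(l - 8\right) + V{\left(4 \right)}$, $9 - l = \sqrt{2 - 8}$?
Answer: $\left(37 - i \sqrt{6}\right)^{2} \approx 1363.0 - 181.26 i$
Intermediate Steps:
$y = \frac{24}{5}$ ($y = 6 - \frac{6}{5} = \frac{24}{5} \approx 4.8$)
$V{\left(U \right)} = 0$ ($V{\left(U \right)} = 0 \left(U + \frac{24}{5}\right) = 0 \left(\frac{24}{5} + U\right) = 0$)
$l = 9 - i \sqrt{6}$ ($l = 9 - \sqrt{2 - 8} = 9 - \sqrt{-6} = 9 - i \sqrt{6} \approx 9.0 - 2.4495 i$)
$F = 1 - i \sqrt{6}$ ($F = \left(\left(9 - i \sqrt{6}\right) - 8\right) + 0 = \left(1 - i \sqrt{6}\right) + 0 = 1 - i \sqrt{6} \approx 1.0 - 2.4495 i$)
$\left(P + F\right)^{2} = \left(36 + \left(1 - i \sqrt{6}\right)\right)^{2} = \left(37 - i \sqrt{6}\right)^{2}$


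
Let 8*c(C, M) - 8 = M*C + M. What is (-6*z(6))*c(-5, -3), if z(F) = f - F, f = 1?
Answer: 75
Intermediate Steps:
c(C, M) = 1 + M/8 + C*M/8 (c(C, M) = 1 + (M*C + M)/8 = 1 + (C*M + M)/8 = 1 + (M + C*M)/8 = 1 + (M/8 + C*M/8) = 1 + M/8 + C*M/8)
z(F) = 1 - F
(-6*z(6))*c(-5, -3) = (-6*(1 - 1*6))*(1 + (⅛)*(-3) + (⅛)*(-5)*(-3)) = (-6*(1 - 6))*(1 - 3/8 + 15/8) = -6*(-5)*(5/2) = 30*(5/2) = 75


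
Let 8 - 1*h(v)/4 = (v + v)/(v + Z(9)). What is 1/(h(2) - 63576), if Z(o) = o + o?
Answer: -5/317724 ≈ -1.5737e-5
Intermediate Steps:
Z(o) = 2*o
h(v) = 32 - 8*v/(18 + v) (h(v) = 32 - 4*(v + v)/(v + 2*9) = 32 - 4*2*v/(v + 18) = 32 - 4*2*v/(18 + v) = 32 - 8*v/(18 + v))
1/(h(2) - 63576) = 1/(24*(24 + 2)/(18 + 2) - 63576) = 1/(24*26/20 - 63576) = 1/(24*(1/20)*26 - 63576) = 1/(156/5 - 63576) = 1/(-317724/5) = -5/317724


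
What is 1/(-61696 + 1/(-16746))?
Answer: -16746/1033161217 ≈ -1.6209e-5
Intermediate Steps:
1/(-61696 + 1/(-16746)) = 1/(-61696 - 1/16746) = 1/(-1033161217/16746) = -16746/1033161217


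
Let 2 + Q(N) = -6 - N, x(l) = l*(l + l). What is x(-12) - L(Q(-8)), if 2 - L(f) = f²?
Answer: 286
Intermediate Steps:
x(l) = 2*l² (x(l) = l*(2*l) = 2*l²)
Q(N) = -8 - N (Q(N) = -2 + (-6 - N) = -8 - N)
L(f) = 2 - f²
x(-12) - L(Q(-8)) = 2*(-12)² - (2 - (-8 - 1*(-8))²) = 2*144 - (2 - (-8 + 8)²) = 288 - (2 - 1*0²) = 288 - (2 - 1*0) = 288 - (2 + 0) = 288 - 1*2 = 288 - 2 = 286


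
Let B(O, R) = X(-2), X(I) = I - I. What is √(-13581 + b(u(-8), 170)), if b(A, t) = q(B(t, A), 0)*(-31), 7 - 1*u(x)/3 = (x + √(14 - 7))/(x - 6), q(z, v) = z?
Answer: 3*I*√1509 ≈ 116.54*I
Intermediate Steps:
X(I) = 0
B(O, R) = 0
u(x) = 21 - 3*(x + √7)/(-6 + x) (u(x) = 21 - 3*(x + √(14 - 7))/(x - 6) = 21 - 3*(x + √7)/(-6 + x))
b(A, t) = 0 (b(A, t) = 0*(-31) = 0)
√(-13581 + b(u(-8), 170)) = √(-13581 + 0) = √(-13581) = 3*I*√1509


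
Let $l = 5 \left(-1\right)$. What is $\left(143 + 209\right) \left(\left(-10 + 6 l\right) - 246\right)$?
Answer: $-100672$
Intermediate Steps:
$l = -5$
$\left(143 + 209\right) \left(\left(-10 + 6 l\right) - 246\right) = \left(143 + 209\right) \left(\left(-10 + 6 \left(-5\right)\right) - 246\right) = 352 \left(\left(-10 - 30\right) - 246\right) = 352 \left(-40 - 246\right) = 352 \left(-286\right) = -100672$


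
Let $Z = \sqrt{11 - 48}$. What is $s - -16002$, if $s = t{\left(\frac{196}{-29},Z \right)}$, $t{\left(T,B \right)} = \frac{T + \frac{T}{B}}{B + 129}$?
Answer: $\frac{14 \left(- 158210113 i + 1226453 \sqrt{37}\right)}{1073 \left(\sqrt{37} - 129 i\right)} \approx 16002.0 + 0.011059 i$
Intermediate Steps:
$Z = i \sqrt{37}$ ($Z = \sqrt{-37} = i \sqrt{37} \approx 6.0828 i$)
$t{\left(T,B \right)} = \frac{T + \frac{T}{B}}{129 + B}$
$s = \frac{196 i \sqrt{37} \left(1 + i \sqrt{37}\right)}{1073 \left(129 + i \sqrt{37}\right)}$ ($s = \frac{\frac{196}{-29} \left(1 + i \sqrt{37}\right)}{i \sqrt{37} \left(129 + i \sqrt{37}\right)} = \frac{196 \left(- \frac{1}{29}\right) \left(- \frac{i \sqrt{37}}{37}\right) \left(1 + i \sqrt{37}\right)}{129 + i \sqrt{37}} = - \frac{196 \left(- \frac{i \sqrt{37}}{37}\right) \left(1 + i \sqrt{37}\right)}{29 \left(129 + i \sqrt{37}\right)} = \frac{196 i \sqrt{37} \left(1 + i \sqrt{37}\right)}{1073 \left(129 + i \sqrt{37}\right)} \approx -0.051871 + 0.011059 i$)
$s - -16002 = \frac{196 \left(\sqrt{37} + 37 i\right)}{1073 \left(\sqrt{37} - 129 i\right)} - -16002 = \frac{196 \left(\sqrt{37} + 37 i\right)}{1073 \left(\sqrt{37} - 129 i\right)} + 16002 = 16002 + \frac{196 \left(\sqrt{37} + 37 i\right)}{1073 \left(\sqrt{37} - 129 i\right)}$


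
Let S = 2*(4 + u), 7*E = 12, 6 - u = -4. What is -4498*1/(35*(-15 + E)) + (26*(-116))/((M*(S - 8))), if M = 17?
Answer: 6344/7905 ≈ 0.80253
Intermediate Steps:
u = 10 (u = 6 - 1*(-4) = 6 + 4 = 10)
E = 12/7 (E = (1/7)*12 = 12/7 ≈ 1.7143)
S = 28 (S = 2*(4 + 10) = 2*14 = 28)
-4498*1/(35*(-15 + E)) + (26*(-116))/((M*(S - 8))) = -4498*1/(35*(-15 + 12/7)) + (26*(-116))/((17*(28 - 8))) = -4498/((-93/7*35)) - 3016/(17*20) = -4498/(-465) - 3016/340 = -4498*(-1/465) - 3016*1/340 = 4498/465 - 754/85 = 6344/7905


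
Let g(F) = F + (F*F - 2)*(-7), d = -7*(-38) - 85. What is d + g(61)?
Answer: -25791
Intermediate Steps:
d = 181 (d = 266 - 85 = 181)
g(F) = 14 + F - 7*F² (g(F) = F + (F² - 2)*(-7) = F + (-2 + F²)*(-7) = F + (14 - 7*F²) = 14 + F - 7*F²)
d + g(61) = 181 + (14 + 61 - 7*61²) = 181 + (14 + 61 - 7*3721) = 181 + (14 + 61 - 26047) = 181 - 25972 = -25791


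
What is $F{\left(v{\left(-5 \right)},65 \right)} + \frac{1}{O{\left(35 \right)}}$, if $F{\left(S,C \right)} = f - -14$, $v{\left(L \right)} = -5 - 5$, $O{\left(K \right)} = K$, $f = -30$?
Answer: $- \frac{559}{35} \approx -15.971$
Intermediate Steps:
$v{\left(L \right)} = -10$
$F{\left(S,C \right)} = -16$ ($F{\left(S,C \right)} = -30 - -14 = -30 + 14 = -16$)
$F{\left(v{\left(-5 \right)},65 \right)} + \frac{1}{O{\left(35 \right)}} = -16 + \frac{1}{35} = - \frac{559}{35}$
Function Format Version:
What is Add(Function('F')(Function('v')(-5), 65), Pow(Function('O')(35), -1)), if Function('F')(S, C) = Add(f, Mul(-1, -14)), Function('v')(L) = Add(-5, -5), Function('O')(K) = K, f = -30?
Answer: Rational(-559, 35) ≈ -15.971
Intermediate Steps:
Function('v')(L) = -10
Function('F')(S, C) = -16 (Function('F')(S, C) = Add(-30, Mul(-1, -14)) = Add(-30, 14) = -16)
Add(Function('F')(Function('v')(-5), 65), Pow(Function('O')(35), -1)) = Add(-16, Pow(35, -1)) = Add(-16, Rational(1, 35)) = Rational(-559, 35)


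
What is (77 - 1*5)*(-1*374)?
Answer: -26928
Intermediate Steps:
(77 - 1*5)*(-1*374) = (77 - 5)*(-374) = 72*(-374) = -26928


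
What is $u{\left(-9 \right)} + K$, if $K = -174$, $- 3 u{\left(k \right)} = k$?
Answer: $-171$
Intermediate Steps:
$u{\left(k \right)} = - \frac{k}{3}$
$u{\left(-9 \right)} + K = \left(- \frac{1}{3}\right) \left(-9\right) - 174 = 3 - 174 = -171$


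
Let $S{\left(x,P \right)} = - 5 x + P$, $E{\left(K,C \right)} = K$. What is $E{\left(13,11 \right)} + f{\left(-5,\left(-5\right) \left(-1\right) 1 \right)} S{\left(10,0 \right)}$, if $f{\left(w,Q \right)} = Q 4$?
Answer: $-987$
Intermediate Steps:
$S{\left(x,P \right)} = P - 5 x$
$f{\left(w,Q \right)} = 4 Q$
$E{\left(13,11 \right)} + f{\left(-5,\left(-5\right) \left(-1\right) 1 \right)} S{\left(10,0 \right)} = 13 + 4 \left(-5\right) \left(-1\right) 1 \left(0 - 50\right) = 13 + 4 \cdot 5 \cdot 1 \left(0 - 50\right) = 13 + 4 \cdot 5 \left(-50\right) = 13 + 20 \left(-50\right) = 13 - 1000 = -987$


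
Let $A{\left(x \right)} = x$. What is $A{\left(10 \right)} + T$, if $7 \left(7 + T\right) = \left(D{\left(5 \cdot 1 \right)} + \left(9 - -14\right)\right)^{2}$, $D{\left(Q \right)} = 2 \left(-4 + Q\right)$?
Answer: $\frac{646}{7} \approx 92.286$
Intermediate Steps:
$D{\left(Q \right)} = -8 + 2 Q$
$T = \frac{576}{7}$ ($T = -7 + \frac{\left(\left(-8 + 2 \cdot 5 \cdot 1\right) + \left(9 - -14\right)\right)^{2}}{7} = -7 + \frac{\left(\left(-8 + 2 \cdot 5\right) + \left(9 + 14\right)\right)^{2}}{7} = -7 + \frac{\left(\left(-8 + 10\right) + 23\right)^{2}}{7} = -7 + \frac{\left(2 + 23\right)^{2}}{7} = -7 + \frac{25^{2}}{7} = -7 + \frac{1}{7} \cdot 625 = -7 + \frac{625}{7} = \frac{576}{7} \approx 82.286$)
$A{\left(10 \right)} + T = 10 + \frac{576}{7} = \frac{646}{7}$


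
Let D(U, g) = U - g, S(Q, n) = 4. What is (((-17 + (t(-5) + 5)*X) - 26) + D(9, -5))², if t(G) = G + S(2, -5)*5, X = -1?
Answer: 2401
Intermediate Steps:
t(G) = 20 + G (t(G) = G + 4*5 = G + 20 = 20 + G)
(((-17 + (t(-5) + 5)*X) - 26) + D(9, -5))² = (((-17 + ((20 - 5) + 5)*(-1)) - 26) + (9 - 1*(-5)))² = (((-17 + (15 + 5)*(-1)) - 26) + (9 + 5))² = (((-17 + 20*(-1)) - 26) + 14)² = (((-17 - 20) - 26) + 14)² = ((-37 - 26) + 14)² = (-63 + 14)² = (-49)² = 2401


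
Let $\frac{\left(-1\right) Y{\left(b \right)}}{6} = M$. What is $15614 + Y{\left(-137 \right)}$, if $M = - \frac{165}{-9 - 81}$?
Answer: $15603$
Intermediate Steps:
$M = \frac{11}{6}$ ($M = - \frac{165}{-9 - 81} = - \frac{165}{-90} = \left(-165\right) \left(- \frac{1}{90}\right) = \frac{11}{6} \approx 1.8333$)
$Y{\left(b \right)} = -11$ ($Y{\left(b \right)} = \left(-6\right) \frac{11}{6} = -11$)
$15614 + Y{\left(-137 \right)} = 15614 - 11 = 15603$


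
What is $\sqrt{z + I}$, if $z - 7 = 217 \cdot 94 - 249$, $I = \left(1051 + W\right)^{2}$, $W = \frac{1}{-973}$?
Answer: $\frac{4 \sqrt{66552376538}}{973} \approx 1060.5$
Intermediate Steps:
$W = - \frac{1}{973} \approx -0.0010277$
$I = \frac{1045755754884}{946729}$ ($I = \left(1051 - \frac{1}{973}\right)^{2} = \left(\frac{1022622}{973}\right)^{2} = \frac{1045755754884}{946729} \approx 1.1046 \cdot 10^{6}$)
$z = 20156$ ($z = 7 + \left(217 \cdot 94 - 249\right) = 7 + \left(20398 - 249\right) = 7 + 20149 = 20156$)
$\sqrt{z + I} = \sqrt{20156 + \frac{1045755754884}{946729}} = \sqrt{\frac{1064838024608}{946729}} = \frac{4 \sqrt{66552376538}}{973}$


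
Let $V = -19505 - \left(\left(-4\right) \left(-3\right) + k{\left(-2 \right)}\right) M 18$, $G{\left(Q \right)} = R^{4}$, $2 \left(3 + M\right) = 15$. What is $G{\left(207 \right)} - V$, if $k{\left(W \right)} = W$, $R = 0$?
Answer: $20315$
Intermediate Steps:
$M = \frac{9}{2}$ ($M = -3 + \frac{1}{2} \cdot 15 = -3 + \frac{15}{2} = \frac{9}{2} \approx 4.5$)
$G{\left(Q \right)} = 0$ ($G{\left(Q \right)} = 0^{4} = 0$)
$V = -20315$ ($V = -19505 - \left(\left(-4\right) \left(-3\right) - 2\right) \frac{9}{2} \cdot 18 = -19505 - \left(12 - 2\right) \frac{9}{2} \cdot 18 = -19505 - 10 \cdot \frac{9}{2} \cdot 18 = -19505 - 45 \cdot 18 = -19505 - 810 = -20315$)
$G{\left(207 \right)} - V = 0 - -20315 = 0 + 20315 = 20315$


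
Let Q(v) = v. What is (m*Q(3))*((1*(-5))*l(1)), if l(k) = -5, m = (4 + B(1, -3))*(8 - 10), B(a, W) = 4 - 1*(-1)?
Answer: -1350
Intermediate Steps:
B(a, W) = 5 (B(a, W) = 4 + 1 = 5)
m = -18 (m = (4 + 5)*(8 - 10) = 9*(-2) = -18)
(m*Q(3))*((1*(-5))*l(1)) = (-18*3)*((1*(-5))*(-5)) = -(-270)*(-5) = -54*25 = -1350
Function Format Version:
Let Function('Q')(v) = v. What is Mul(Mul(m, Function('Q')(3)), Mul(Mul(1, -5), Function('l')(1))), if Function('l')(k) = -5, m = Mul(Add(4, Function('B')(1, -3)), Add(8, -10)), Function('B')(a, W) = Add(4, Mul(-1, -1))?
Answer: -1350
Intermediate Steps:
Function('B')(a, W) = 5 (Function('B')(a, W) = Add(4, 1) = 5)
m = -18 (m = Mul(Add(4, 5), Add(8, -10)) = Mul(9, -2) = -18)
Mul(Mul(m, Function('Q')(3)), Mul(Mul(1, -5), Function('l')(1))) = Mul(Mul(-18, 3), Mul(Mul(1, -5), -5)) = Mul(-54, Mul(-5, -5)) = Mul(-54, 25) = -1350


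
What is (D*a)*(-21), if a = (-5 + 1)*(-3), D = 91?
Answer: -22932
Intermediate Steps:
a = 12 (a = -4*(-3) = 12)
(D*a)*(-21) = (91*12)*(-21) = 1092*(-21) = -22932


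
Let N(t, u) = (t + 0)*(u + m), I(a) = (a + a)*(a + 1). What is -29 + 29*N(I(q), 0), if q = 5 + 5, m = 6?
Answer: 38251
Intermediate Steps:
q = 10
I(a) = 2*a*(1 + a) (I(a) = (2*a)*(1 + a) = 2*a*(1 + a))
N(t, u) = t*(6 + u) (N(t, u) = (t + 0)*(u + 6) = t*(6 + u))
-29 + 29*N(I(q), 0) = -29 + 29*((2*10*(1 + 10))*(6 + 0)) = -29 + 29*((2*10*11)*6) = -29 + 29*(220*6) = -29 + 29*1320 = -29 + 38280 = 38251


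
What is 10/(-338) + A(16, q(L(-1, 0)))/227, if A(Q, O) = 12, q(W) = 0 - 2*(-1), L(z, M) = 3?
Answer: 893/38363 ≈ 0.023278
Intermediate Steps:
q(W) = 2 (q(W) = 0 + 2 = 2)
10/(-338) + A(16, q(L(-1, 0)))/227 = 10/(-338) + 12/227 = 10*(-1/338) + 12*(1/227) = -5/169 + 12/227 = 893/38363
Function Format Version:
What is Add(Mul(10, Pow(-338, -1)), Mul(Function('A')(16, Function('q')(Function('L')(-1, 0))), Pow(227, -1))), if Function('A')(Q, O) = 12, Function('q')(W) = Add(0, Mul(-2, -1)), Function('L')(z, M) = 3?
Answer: Rational(893, 38363) ≈ 0.023278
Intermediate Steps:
Function('q')(W) = 2 (Function('q')(W) = Add(0, 2) = 2)
Add(Mul(10, Pow(-338, -1)), Mul(Function('A')(16, Function('q')(Function('L')(-1, 0))), Pow(227, -1))) = Add(Mul(10, Pow(-338, -1)), Mul(12, Pow(227, -1))) = Add(Mul(10, Rational(-1, 338)), Mul(12, Rational(1, 227))) = Add(Rational(-5, 169), Rational(12, 227)) = Rational(893, 38363)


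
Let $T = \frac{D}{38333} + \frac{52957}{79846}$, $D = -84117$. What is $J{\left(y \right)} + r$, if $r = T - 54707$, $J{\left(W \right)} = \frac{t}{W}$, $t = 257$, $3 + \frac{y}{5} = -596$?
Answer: $- \frac{501508774669932891}{9166906470410} \approx -54709.0$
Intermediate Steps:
$T = - \frac{4686405301}{3060736718}$ ($T = - \frac{84117}{38333} + \frac{52957}{79846} = - \frac{4686405301}{3060736718} \approx -1.5311$)
$y = -2995$ ($y = -15 + 5 \left(-596\right) = -15 - 2980 = -2995$)
$J{\left(W \right)} = \frac{257}{W}$
$r = - \frac{167448410036927}{3060736718}$ ($r = - \frac{4686405301}{3060736718} - 54707 = - \frac{167448410036927}{3060736718} \approx -54709.0$)
$J{\left(y \right)} + r = \frac{257}{-2995} - \frac{167448410036927}{3060736718} = 257 \left(- \frac{1}{2995}\right) - \frac{167448410036927}{3060736718} = - \frac{257}{2995} - \frac{167448410036927}{3060736718} = - \frac{501508774669932891}{9166906470410}$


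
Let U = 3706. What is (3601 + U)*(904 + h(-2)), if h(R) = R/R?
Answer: 6612835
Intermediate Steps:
h(R) = 1
(3601 + U)*(904 + h(-2)) = (3601 + 3706)*(904 + 1) = 7307*905 = 6612835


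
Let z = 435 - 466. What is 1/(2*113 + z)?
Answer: 1/195 ≈ 0.0051282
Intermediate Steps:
z = -31
1/(2*113 + z) = 1/(2*113 - 31) = 1/(226 - 31) = 1/195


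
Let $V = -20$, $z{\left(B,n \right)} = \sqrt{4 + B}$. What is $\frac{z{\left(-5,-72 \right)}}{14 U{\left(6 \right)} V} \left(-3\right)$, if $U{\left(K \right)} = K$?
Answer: $\frac{i}{560} \approx 0.0017857 i$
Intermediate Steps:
$\frac{z{\left(-5,-72 \right)}}{14 U{\left(6 \right)} V} \left(-3\right) = \frac{\sqrt{4 - 5}}{14 \cdot 6 \left(-20\right)} \left(-3\right) = \frac{\sqrt{-1}}{84 \left(-20\right)} \left(-3\right) = \frac{i}{-1680} \left(-3\right) = i \left(- \frac{1}{1680}\right) \left(-3\right) = - \frac{i}{1680} \left(-3\right) = \frac{i}{560}$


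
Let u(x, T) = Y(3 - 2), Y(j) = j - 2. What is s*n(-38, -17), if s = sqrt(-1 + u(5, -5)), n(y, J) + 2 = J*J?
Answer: 287*I*sqrt(2) ≈ 405.88*I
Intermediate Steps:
Y(j) = -2 + j
u(x, T) = -1 (u(x, T) = -2 + (3 - 2) = -2 + 1 = -1)
n(y, J) = -2 + J**2 (n(y, J) = -2 + J*J = -2 + J**2)
s = I*sqrt(2) (s = sqrt(-1 - 1) = sqrt(-2) = I*sqrt(2) ≈ 1.4142*I)
s*n(-38, -17) = (I*sqrt(2))*(-2 + (-17)**2) = (I*sqrt(2))*(-2 + 289) = (I*sqrt(2))*287 = 287*I*sqrt(2)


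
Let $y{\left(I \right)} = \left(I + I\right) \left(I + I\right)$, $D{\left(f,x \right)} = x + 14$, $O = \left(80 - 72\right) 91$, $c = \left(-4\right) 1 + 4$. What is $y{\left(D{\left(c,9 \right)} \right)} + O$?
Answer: $2844$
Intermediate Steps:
$c = 0$ ($c = -4 + 4 = 0$)
$O = 728$ ($O = \left(80 - 72\right) 91 = 8 \cdot 91 = 728$)
$D{\left(f,x \right)} = 14 + x$
$y{\left(I \right)} = 4 I^{2}$ ($y{\left(I \right)} = 2 I 2 I = 4 I^{2}$)
$y{\left(D{\left(c,9 \right)} \right)} + O = 4 \left(14 + 9\right)^{2} + 728 = 4 \cdot 23^{2} + 728 = 4 \cdot 529 + 728 = 2116 + 728 = 2844$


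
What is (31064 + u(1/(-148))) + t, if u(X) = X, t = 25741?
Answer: 8407139/148 ≈ 56805.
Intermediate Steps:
(31064 + u(1/(-148))) + t = (31064 + 1/(-148)) + 25741 = (31064 - 1/148) + 25741 = 4597471/148 + 25741 = 8407139/148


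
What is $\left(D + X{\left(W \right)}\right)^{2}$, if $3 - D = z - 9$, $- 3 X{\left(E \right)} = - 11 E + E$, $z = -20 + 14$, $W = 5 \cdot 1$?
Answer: $\frac{10816}{9} \approx 1201.8$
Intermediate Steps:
$W = 5$
$z = -6$
$X{\left(E \right)} = \frac{10 E}{3}$ ($X{\left(E \right)} = - \frac{- 11 E + E}{3} = - \frac{\left(-10\right) E}{3} = \frac{10 E}{3}$)
$D = 18$ ($D = 3 - \left(-6 - 9\right) = 3 - -15 = 3 + 15 = 18$)
$\left(D + X{\left(W \right)}\right)^{2} = \left(18 + \frac{10}{3} \cdot 5\right)^{2} = \left(18 + \frac{50}{3}\right)^{2} = \left(\frac{104}{3}\right)^{2} = \frac{10816}{9}$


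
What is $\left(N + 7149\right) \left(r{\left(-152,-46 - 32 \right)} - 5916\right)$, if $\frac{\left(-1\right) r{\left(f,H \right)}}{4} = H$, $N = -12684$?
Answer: $31018140$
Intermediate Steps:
$r{\left(f,H \right)} = - 4 H$
$\left(N + 7149\right) \left(r{\left(-152,-46 - 32 \right)} - 5916\right) = \left(-12684 + 7149\right) \left(- 4 \left(-46 - 32\right) - 5916\right) = - 5535 \left(- 4 \left(-46 - 32\right) - 5916\right) = - 5535 \left(\left(-4\right) \left(-78\right) - 5916\right) = - 5535 \left(312 - 5916\right) = \left(-5535\right) \left(-5604\right) = 31018140$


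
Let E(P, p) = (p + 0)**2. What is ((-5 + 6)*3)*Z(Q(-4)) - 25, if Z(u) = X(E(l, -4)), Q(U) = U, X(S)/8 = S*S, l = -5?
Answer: 6119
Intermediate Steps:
E(P, p) = p**2
X(S) = 8*S**2 (X(S) = 8*(S*S) = 8*S**2)
Z(u) = 2048 (Z(u) = 8*((-4)**2)**2 = 8*16**2 = 8*256 = 2048)
((-5 + 6)*3)*Z(Q(-4)) - 25 = ((-5 + 6)*3)*2048 - 25 = (1*3)*2048 - 25 = 3*2048 - 25 = 6144 - 25 = 6119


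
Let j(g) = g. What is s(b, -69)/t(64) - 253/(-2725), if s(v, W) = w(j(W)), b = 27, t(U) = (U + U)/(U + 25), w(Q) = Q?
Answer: -16701841/348800 ≈ -47.884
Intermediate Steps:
t(U) = 2*U/(25 + U) (t(U) = (2*U)/(25 + U) = 2*U/(25 + U))
s(v, W) = W
s(b, -69)/t(64) - 253/(-2725) = -69/(2*64/(25 + 64)) - 253/(-2725) = -69/(2*64/89) - 253*(-1/2725) = -69/(2*64*(1/89)) + 253/2725 = -69/128/89 + 253/2725 = -69*89/128 + 253/2725 = -6141/128 + 253/2725 = -16701841/348800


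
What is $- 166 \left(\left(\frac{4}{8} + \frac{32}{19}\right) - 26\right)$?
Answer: $\frac{75115}{19} \approx 3953.4$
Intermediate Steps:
$- 166 \left(\left(\frac{4}{8} + \frac{32}{19}\right) - 26\right) = - 166 \left(\left(4 \cdot \frac{1}{8} + 32 \cdot \frac{1}{19}\right) - 26\right) = - 166 \left(\left(\frac{1}{2} + \frac{32}{19}\right) - 26\right) = - 166 \left(\frac{83}{38} - 26\right) = \left(-166\right) \left(- \frac{905}{38}\right) = \frac{75115}{19}$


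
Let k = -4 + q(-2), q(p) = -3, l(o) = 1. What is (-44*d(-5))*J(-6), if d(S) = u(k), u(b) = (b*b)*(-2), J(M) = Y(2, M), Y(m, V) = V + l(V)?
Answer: -21560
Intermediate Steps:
Y(m, V) = 1 + V (Y(m, V) = V + 1 = 1 + V)
J(M) = 1 + M
k = -7 (k = -4 - 3 = -7)
u(b) = -2*b² (u(b) = b²*(-2) = -2*b²)
d(S) = -98 (d(S) = -2*(-7)² = -2*49 = -98)
(-44*d(-5))*J(-6) = (-44*(-98))*(1 - 6) = 4312*(-5) = -21560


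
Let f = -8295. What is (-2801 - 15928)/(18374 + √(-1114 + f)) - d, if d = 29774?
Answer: -10052442074236/337613285 + 1816713*I/337613285 ≈ -29775.0 + 0.005381*I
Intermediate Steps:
(-2801 - 15928)/(18374 + √(-1114 + f)) - d = (-2801 - 15928)/(18374 + √(-1114 - 8295)) - 1*29774 = -18729/(18374 + √(-9409)) - 29774 = -18729*(18374 - 97*I)/337613285 - 29774 = -29774 - 18729*(18374 - 97*I)/337613285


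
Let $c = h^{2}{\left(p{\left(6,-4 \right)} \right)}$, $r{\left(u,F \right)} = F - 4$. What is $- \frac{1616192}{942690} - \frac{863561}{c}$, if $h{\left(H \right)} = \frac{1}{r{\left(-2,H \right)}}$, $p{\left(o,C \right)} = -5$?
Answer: $- \frac{32969848731241}{471345} \approx -6.9948 \cdot 10^{7}$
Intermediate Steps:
$r{\left(u,F \right)} = -4 + F$
$h{\left(H \right)} = \frac{1}{-4 + H}$
$c = \frac{1}{81}$ ($c = \left(\frac{1}{-4 - 5}\right)^{2} = \left(\frac{1}{-9}\right)^{2} = \left(- \frac{1}{9}\right)^{2} = \frac{1}{81} \approx 0.012346$)
$- \frac{1616192}{942690} - \frac{863561}{c} = - \frac{1616192}{942690} - 863561 \frac{1}{\frac{1}{81}} = \left(-1616192\right) \frac{1}{942690} - 69948441 = - \frac{808096}{471345} - 69948441 = - \frac{32969848731241}{471345}$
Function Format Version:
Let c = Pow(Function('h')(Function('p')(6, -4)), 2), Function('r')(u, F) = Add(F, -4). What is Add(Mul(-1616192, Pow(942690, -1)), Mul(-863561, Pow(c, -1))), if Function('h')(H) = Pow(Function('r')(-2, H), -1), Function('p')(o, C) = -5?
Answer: Rational(-32969848731241, 471345) ≈ -6.9948e+7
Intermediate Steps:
Function('r')(u, F) = Add(-4, F)
Function('h')(H) = Pow(Add(-4, H), -1)
c = Rational(1, 81) (c = Pow(Pow(Add(-4, -5), -1), 2) = Pow(Pow(-9, -1), 2) = Pow(Rational(-1, 9), 2) = Rational(1, 81) ≈ 0.012346)
Add(Mul(-1616192, Pow(942690, -1)), Mul(-863561, Pow(c, -1))) = Add(Mul(-1616192, Pow(942690, -1)), Mul(-863561, Pow(Rational(1, 81), -1))) = Add(Mul(-1616192, Rational(1, 942690)), Mul(-863561, 81)) = Add(Rational(-808096, 471345), -69948441) = Rational(-32969848731241, 471345)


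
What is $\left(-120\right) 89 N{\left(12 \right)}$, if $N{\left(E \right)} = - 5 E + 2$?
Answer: $619440$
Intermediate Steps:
$N{\left(E \right)} = 2 - 5 E$
$\left(-120\right) 89 N{\left(12 \right)} = \left(-120\right) 89 \left(2 - 60\right) = - 10680 \left(2 - 60\right) = \left(-10680\right) \left(-58\right) = 619440$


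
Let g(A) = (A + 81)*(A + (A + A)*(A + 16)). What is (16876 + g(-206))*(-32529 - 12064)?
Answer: 434441683782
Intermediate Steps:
g(A) = (81 + A)*(A + 2*A*(16 + A)) (g(A) = (81 + A)*(A + (2*A)*(16 + A)) = (81 + A)*(A + 2*A*(16 + A)))
(16876 + g(-206))*(-32529 - 12064) = (16876 - 206*(2673 + 2*(-206)² + 195*(-206)))*(-32529 - 12064) = (16876 - 206*(2673 + 2*42436 - 40170))*(-44593) = (16876 - 206*(2673 + 84872 - 40170))*(-44593) = (16876 - 206*47375)*(-44593) = (16876 - 9759250)*(-44593) = -9742374*(-44593) = 434441683782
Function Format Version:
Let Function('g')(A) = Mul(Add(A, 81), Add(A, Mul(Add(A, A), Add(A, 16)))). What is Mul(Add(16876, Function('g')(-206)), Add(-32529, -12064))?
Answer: 434441683782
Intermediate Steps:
Function('g')(A) = Mul(Add(81, A), Add(A, Mul(2, A, Add(16, A)))) (Function('g')(A) = Mul(Add(81, A), Add(A, Mul(Mul(2, A), Add(16, A)))) = Mul(Add(81, A), Add(A, Mul(2, A, Add(16, A)))))
Mul(Add(16876, Function('g')(-206)), Add(-32529, -12064)) = Mul(Add(16876, Mul(-206, Add(2673, Mul(2, Pow(-206, 2)), Mul(195, -206)))), Add(-32529, -12064)) = Mul(Add(16876, Mul(-206, Add(2673, Mul(2, 42436), -40170))), -44593) = Mul(Add(16876, Mul(-206, Add(2673, 84872, -40170))), -44593) = Mul(Add(16876, Mul(-206, 47375)), -44593) = Mul(Add(16876, -9759250), -44593) = Mul(-9742374, -44593) = 434441683782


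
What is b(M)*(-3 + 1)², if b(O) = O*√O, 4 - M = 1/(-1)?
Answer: 20*√5 ≈ 44.721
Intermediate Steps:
M = 5 (M = 4 - 1/(-1) = 4 - 1*(-1) = 4 + 1 = 5)
b(O) = O^(3/2)
b(M)*(-3 + 1)² = 5^(3/2)*(-3 + 1)² = (5*√5)*(-2)² = (5*√5)*4 = 20*√5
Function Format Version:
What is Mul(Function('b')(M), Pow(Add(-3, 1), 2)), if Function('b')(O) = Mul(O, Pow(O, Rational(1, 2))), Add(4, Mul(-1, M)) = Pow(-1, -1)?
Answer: Mul(20, Pow(5, Rational(1, 2))) ≈ 44.721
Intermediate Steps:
M = 5 (M = Add(4, Mul(-1, Pow(-1, -1))) = Add(4, Mul(-1, -1)) = Add(4, 1) = 5)
Function('b')(O) = Pow(O, Rational(3, 2))
Mul(Function('b')(M), Pow(Add(-3, 1), 2)) = Mul(Pow(5, Rational(3, 2)), Pow(Add(-3, 1), 2)) = Mul(Mul(5, Pow(5, Rational(1, 2))), Pow(-2, 2)) = Mul(Mul(5, Pow(5, Rational(1, 2))), 4) = Mul(20, Pow(5, Rational(1, 2)))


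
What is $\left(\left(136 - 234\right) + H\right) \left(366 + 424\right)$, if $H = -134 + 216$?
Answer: $-12640$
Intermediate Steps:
$H = 82$
$\left(\left(136 - 234\right) + H\right) \left(366 + 424\right) = \left(\left(136 - 234\right) + 82\right) \left(366 + 424\right) = \left(\left(136 - 234\right) + 82\right) 790 = \left(-98 + 82\right) 790 = \left(-16\right) 790 = -12640$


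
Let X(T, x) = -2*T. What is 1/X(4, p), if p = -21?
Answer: -⅛ ≈ -0.12500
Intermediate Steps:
1/X(4, p) = 1/(-2*4) = 1/(-8) = -⅛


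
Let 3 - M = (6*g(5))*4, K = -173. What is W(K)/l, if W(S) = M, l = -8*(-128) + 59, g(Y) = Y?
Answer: -39/361 ≈ -0.10803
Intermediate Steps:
l = 1083 (l = 1024 + 59 = 1083)
M = -117 (M = 3 - 6*5*4 = 3 - 30*4 = 3 - 1*120 = 3 - 120 = -117)
W(S) = -117
W(K)/l = -117/1083 = -117*1/1083 = -39/361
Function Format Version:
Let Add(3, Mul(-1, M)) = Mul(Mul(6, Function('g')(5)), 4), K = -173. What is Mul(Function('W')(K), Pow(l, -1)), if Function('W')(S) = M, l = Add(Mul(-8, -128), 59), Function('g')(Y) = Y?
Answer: Rational(-39, 361) ≈ -0.10803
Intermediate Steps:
l = 1083 (l = Add(1024, 59) = 1083)
M = -117 (M = Add(3, Mul(-1, Mul(Mul(6, 5), 4))) = Add(3, Mul(-1, Mul(30, 4))) = Add(3, Mul(-1, 120)) = Add(3, -120) = -117)
Function('W')(S) = -117
Mul(Function('W')(K), Pow(l, -1)) = Mul(-117, Pow(1083, -1)) = Mul(-117, Rational(1, 1083)) = Rational(-39, 361)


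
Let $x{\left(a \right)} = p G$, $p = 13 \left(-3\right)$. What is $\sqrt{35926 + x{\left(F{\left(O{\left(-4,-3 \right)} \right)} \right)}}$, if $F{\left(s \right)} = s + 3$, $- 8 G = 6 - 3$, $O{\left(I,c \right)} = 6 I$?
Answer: $\frac{5 \sqrt{23002}}{4} \approx 189.58$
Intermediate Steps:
$p = -39$
$G = - \frac{3}{8}$ ($G = - \frac{6 - 3}{8} = \left(- \frac{1}{8}\right) 3 = - \frac{3}{8} \approx -0.375$)
$F{\left(s \right)} = 3 + s$
$x{\left(a \right)} = \frac{117}{8}$ ($x{\left(a \right)} = \left(-39\right) \left(- \frac{3}{8}\right) = \frac{117}{8}$)
$\sqrt{35926 + x{\left(F{\left(O{\left(-4,-3 \right)} \right)} \right)}} = \sqrt{35926 + \frac{117}{8}} = \sqrt{\frac{287525}{8}} = \frac{5 \sqrt{23002}}{4}$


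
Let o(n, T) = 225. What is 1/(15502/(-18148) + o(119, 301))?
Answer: 9074/2033899 ≈ 0.0044614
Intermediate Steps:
1/(15502/(-18148) + o(119, 301)) = 1/(15502/(-18148) + 225) = 1/(15502*(-1/18148) + 225) = 1/(-7751/9074 + 225) = 1/(2033899/9074) = 9074/2033899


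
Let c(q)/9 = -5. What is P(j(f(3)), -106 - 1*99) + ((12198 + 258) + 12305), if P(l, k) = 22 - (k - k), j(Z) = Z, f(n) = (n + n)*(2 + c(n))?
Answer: 24783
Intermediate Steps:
c(q) = -45 (c(q) = 9*(-5) = -45)
f(n) = -86*n (f(n) = (n + n)*(2 - 45) = (2*n)*(-43) = -86*n)
P(l, k) = 22 (P(l, k) = 22 - 1*0 = 22 + 0 = 22)
P(j(f(3)), -106 - 1*99) + ((12198 + 258) + 12305) = 22 + ((12198 + 258) + 12305) = 22 + (12456 + 12305) = 22 + 24761 = 24783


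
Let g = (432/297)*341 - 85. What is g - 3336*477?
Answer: -1590861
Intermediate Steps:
g = 411 (g = (432*(1/297))*341 - 85 = (16/11)*341 - 85 = 496 - 85 = 411)
g - 3336*477 = 411 - 3336*477 = 411 - 1591272 = -1590861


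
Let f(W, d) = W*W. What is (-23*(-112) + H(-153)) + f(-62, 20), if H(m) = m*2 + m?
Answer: 5961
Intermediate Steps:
f(W, d) = W**2
H(m) = 3*m (H(m) = 2*m + m = 3*m)
(-23*(-112) + H(-153)) + f(-62, 20) = (-23*(-112) + 3*(-153)) + (-62)**2 = (2576 - 459) + 3844 = 2117 + 3844 = 5961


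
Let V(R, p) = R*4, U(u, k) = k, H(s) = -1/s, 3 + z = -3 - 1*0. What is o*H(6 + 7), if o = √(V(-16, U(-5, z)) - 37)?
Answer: -I*√101/13 ≈ -0.77307*I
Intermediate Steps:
z = -6 (z = -3 + (-3 - 1*0) = -3 + (-3 + 0) = -3 - 3 = -6)
V(R, p) = 4*R
o = I*√101 (o = √(4*(-16) - 37) = √(-64 - 37) = √(-101) = I*√101 ≈ 10.05*I)
o*H(6 + 7) = (I*√101)*(-1/(6 + 7)) = (I*√101)*(-1/13) = -I*√101/13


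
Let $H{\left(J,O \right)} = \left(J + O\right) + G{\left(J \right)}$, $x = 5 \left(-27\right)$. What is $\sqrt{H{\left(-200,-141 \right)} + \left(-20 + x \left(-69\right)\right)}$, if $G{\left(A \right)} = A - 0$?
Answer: $\sqrt{8754} \approx 93.563$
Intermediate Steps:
$G{\left(A \right)} = A$ ($G{\left(A \right)} = A + 0 = A$)
$x = -135$
$H{\left(J,O \right)} = O + 2 J$ ($H{\left(J,O \right)} = \left(J + O\right) + J = O + 2 J$)
$\sqrt{H{\left(-200,-141 \right)} + \left(-20 + x \left(-69\right)\right)} = \sqrt{\left(-141 + 2 \left(-200\right)\right) - -9295} = \sqrt{\left(-141 - 400\right) + \left(-20 + 9315\right)} = \sqrt{-541 + 9295} = \sqrt{8754}$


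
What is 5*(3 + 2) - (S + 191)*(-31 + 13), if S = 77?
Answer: 4849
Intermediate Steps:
5*(3 + 2) - (S + 191)*(-31 + 13) = 5*(3 + 2) - (77 + 191)*(-31 + 13) = 5*5 - 268*(-18) = 25 - 1*(-4824) = 25 + 4824 = 4849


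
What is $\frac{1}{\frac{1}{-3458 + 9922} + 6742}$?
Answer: $\frac{6464}{43580289} \approx 0.00014832$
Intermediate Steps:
$\frac{1}{\frac{1}{-3458 + 9922} + 6742} = \frac{1}{\frac{1}{6464} + 6742} = \frac{1}{\frac{43580289}{6464}} = \frac{6464}{43580289}$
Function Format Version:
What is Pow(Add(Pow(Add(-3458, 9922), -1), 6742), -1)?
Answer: Rational(6464, 43580289) ≈ 0.00014832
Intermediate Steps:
Pow(Add(Pow(Add(-3458, 9922), -1), 6742), -1) = Pow(Add(Pow(6464, -1), 6742), -1) = Pow(Add(Rational(1, 6464), 6742), -1) = Pow(Rational(43580289, 6464), -1) = Rational(6464, 43580289)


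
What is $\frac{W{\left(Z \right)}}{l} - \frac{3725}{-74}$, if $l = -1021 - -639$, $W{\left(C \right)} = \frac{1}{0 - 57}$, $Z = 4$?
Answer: $\frac{20277056}{402819} \approx 50.338$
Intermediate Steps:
$W{\left(C \right)} = - \frac{1}{57}$ ($W{\left(C \right)} = \frac{1}{-57} = - \frac{1}{57}$)
$l = -382$ ($l = -1021 + 639 = -382$)
$\frac{W{\left(Z \right)}}{l} - \frac{3725}{-74} = - \frac{1}{57 \left(-382\right)} - \frac{3725}{-74} = \left(- \frac{1}{57}\right) \left(- \frac{1}{382}\right) - - \frac{3725}{74} = \frac{1}{21774} + \frac{3725}{74} = \frac{20277056}{402819}$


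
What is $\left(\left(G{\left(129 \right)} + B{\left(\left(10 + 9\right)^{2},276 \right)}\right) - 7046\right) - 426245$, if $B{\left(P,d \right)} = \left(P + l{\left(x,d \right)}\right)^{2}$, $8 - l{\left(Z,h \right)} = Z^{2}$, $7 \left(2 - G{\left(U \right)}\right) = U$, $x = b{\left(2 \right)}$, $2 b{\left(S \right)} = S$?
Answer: $- \frac{2085184}{7} \approx -2.9788 \cdot 10^{5}$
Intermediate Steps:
$b{\left(S \right)} = \frac{S}{2}$
$x = 1$ ($x = \frac{1}{2} \cdot 2 = 1$)
$G{\left(U \right)} = 2 - \frac{U}{7}$
$l{\left(Z,h \right)} = 8 - Z^{2}$
$B{\left(P,d \right)} = \left(7 + P\right)^{2}$ ($B{\left(P,d \right)} = \left(P + \left(8 - 1^{2}\right)\right)^{2} = \left(P + \left(8 - 1\right)\right)^{2} = \left(P + 7\right)^{2} = \left(7 + P\right)^{2}$)
$\left(\left(G{\left(129 \right)} + B{\left(\left(10 + 9\right)^{2},276 \right)}\right) - 7046\right) - 426245 = \left(\left(\left(2 - \frac{129}{7}\right) + \left(7 + \left(10 + 9\right)^{2}\right)^{2}\right) - 7046\right) - 426245 = \left(\left(\left(2 - \frac{129}{7}\right) + \left(7 + 19^{2}\right)^{2}\right) - 7046\right) - 426245 = \left(\left(- \frac{115}{7} + \left(7 + 361\right)^{2}\right) - 7046\right) - 426245 = \left(\left(- \frac{115}{7} + 368^{2}\right) - 7046\right) - 426245 = \left(\left(- \frac{115}{7} + 135424\right) - 7046\right) - 426245 = \left(\frac{947853}{7} - 7046\right) - 426245 = \frac{898531}{7} - 426245 = - \frac{2085184}{7}$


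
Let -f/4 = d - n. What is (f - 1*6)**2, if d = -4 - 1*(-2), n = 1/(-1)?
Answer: 4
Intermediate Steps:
n = -1
d = -2 (d = -4 + 2 = -2)
f = 4 (f = -4*(-2 - 1*(-1)) = -4*(-2 + 1) = -4*(-1) = 4)
(f - 1*6)**2 = (4 - 1*6)**2 = (4 - 6)**2 = (-2)**2 = 4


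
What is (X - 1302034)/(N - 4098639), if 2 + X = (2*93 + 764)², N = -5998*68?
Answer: 399536/4506503 ≈ 0.088658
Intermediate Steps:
N = -407864
X = 902498 (X = -2 + (2*93 + 764)² = -2 + (186 + 764)² = -2 + 950² = -2 + 902500 = 902498)
(X - 1302034)/(N - 4098639) = (902498 - 1302034)/(-407864 - 4098639) = -399536/(-4506503) = -399536*(-1/4506503) = 399536/4506503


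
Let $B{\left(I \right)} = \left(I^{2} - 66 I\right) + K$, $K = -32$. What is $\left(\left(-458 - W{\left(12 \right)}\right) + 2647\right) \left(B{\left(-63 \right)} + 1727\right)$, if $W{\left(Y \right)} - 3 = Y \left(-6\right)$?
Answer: $22178076$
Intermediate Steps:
$W{\left(Y \right)} = 3 - 6 Y$ ($W{\left(Y \right)} = 3 + Y \left(-6\right) = 3 - 6 Y$)
$B{\left(I \right)} = -32 + I^{2} - 66 I$ ($B{\left(I \right)} = \left(I^{2} - 66 I\right) - 32 = -32 + I^{2} - 66 I$)
$\left(\left(-458 - W{\left(12 \right)}\right) + 2647\right) \left(B{\left(-63 \right)} + 1727\right) = \left(\left(-458 - \left(3 - 72\right)\right) + 2647\right) \left(\left(-32 + \left(-63\right)^{2} - -4158\right) + 1727\right) = \left(\left(-458 - \left(3 - 72\right)\right) + 2647\right) \left(\left(-32 + 3969 + 4158\right) + 1727\right) = \left(\left(-458 - -69\right) + 2647\right) \left(8095 + 1727\right) = \left(\left(-458 + 69\right) + 2647\right) 9822 = \left(-389 + 2647\right) 9822 = 2258 \cdot 9822 = 22178076$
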